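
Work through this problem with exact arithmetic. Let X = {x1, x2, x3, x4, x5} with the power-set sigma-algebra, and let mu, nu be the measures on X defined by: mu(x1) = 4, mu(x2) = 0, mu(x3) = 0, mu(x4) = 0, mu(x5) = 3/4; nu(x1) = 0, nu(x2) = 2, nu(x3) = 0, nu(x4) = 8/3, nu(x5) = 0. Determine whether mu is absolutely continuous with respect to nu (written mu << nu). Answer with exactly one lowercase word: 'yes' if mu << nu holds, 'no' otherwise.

mu << nu means: every nu-null measurable set is also mu-null; equivalently, for every atom x, if nu({x}) = 0 then mu({x}) = 0.
Checking each atom:
  x1: nu = 0, mu = 4 > 0 -> violates mu << nu.
  x2: nu = 2 > 0 -> no constraint.
  x3: nu = 0, mu = 0 -> consistent with mu << nu.
  x4: nu = 8/3 > 0 -> no constraint.
  x5: nu = 0, mu = 3/4 > 0 -> violates mu << nu.
The atom(s) x1, x5 violate the condition (nu = 0 but mu > 0). Therefore mu is NOT absolutely continuous w.r.t. nu.

no


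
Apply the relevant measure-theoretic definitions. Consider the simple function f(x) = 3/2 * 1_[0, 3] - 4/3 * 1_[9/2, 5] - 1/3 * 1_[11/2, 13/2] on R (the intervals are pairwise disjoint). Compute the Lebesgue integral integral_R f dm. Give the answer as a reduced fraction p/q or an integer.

For a simple function f = sum_i c_i * 1_{A_i} with disjoint A_i,
  integral f dm = sum_i c_i * m(A_i).
Lengths of the A_i:
  m(A_1) = 3 - 0 = 3.
  m(A_2) = 5 - 9/2 = 1/2.
  m(A_3) = 13/2 - 11/2 = 1.
Contributions c_i * m(A_i):
  (3/2) * (3) = 9/2.
  (-4/3) * (1/2) = -2/3.
  (-1/3) * (1) = -1/3.
Total: 9/2 - 2/3 - 1/3 = 7/2.

7/2


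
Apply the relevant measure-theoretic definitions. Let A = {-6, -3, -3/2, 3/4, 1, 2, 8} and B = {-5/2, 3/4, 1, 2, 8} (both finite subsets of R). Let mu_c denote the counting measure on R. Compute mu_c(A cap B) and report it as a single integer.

Counting measure on a finite set equals cardinality. mu_c(A cap B) = |A cap B| (elements appearing in both).
Enumerating the elements of A that also lie in B gives 4 element(s).
So mu_c(A cap B) = 4.

4


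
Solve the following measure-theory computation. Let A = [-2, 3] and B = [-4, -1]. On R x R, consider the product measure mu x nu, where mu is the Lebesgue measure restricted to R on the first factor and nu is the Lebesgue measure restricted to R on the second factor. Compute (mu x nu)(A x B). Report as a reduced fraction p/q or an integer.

For a measurable rectangle A x B, the product measure satisfies
  (mu x nu)(A x B) = mu(A) * nu(B).
  mu(A) = 5.
  nu(B) = 3.
  (mu x nu)(A x B) = 5 * 3 = 15.

15


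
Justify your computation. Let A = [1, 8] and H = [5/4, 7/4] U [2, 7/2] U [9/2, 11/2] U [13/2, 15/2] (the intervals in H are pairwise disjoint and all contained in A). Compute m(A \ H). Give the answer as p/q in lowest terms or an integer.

The ambient interval has length m(A) = 8 - 1 = 7.
Since the holes are disjoint and sit inside A, by finite additivity
  m(H) = sum_i (b_i - a_i), and m(A \ H) = m(A) - m(H).
Computing the hole measures:
  m(H_1) = 7/4 - 5/4 = 1/2.
  m(H_2) = 7/2 - 2 = 3/2.
  m(H_3) = 11/2 - 9/2 = 1.
  m(H_4) = 15/2 - 13/2 = 1.
Summed: m(H) = 1/2 + 3/2 + 1 + 1 = 4.
So m(A \ H) = 7 - 4 = 3.

3


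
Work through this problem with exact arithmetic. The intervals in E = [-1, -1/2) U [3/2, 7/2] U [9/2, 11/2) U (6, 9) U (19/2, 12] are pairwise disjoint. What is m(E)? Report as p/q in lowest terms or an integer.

For pairwise disjoint intervals, m(union_i I_i) = sum_i m(I_i),
and m is invariant under swapping open/closed endpoints (single points have measure 0).
So m(E) = sum_i (b_i - a_i).
  I_1 has length -1/2 - (-1) = 1/2.
  I_2 has length 7/2 - 3/2 = 2.
  I_3 has length 11/2 - 9/2 = 1.
  I_4 has length 9 - 6 = 3.
  I_5 has length 12 - 19/2 = 5/2.
Summing:
  m(E) = 1/2 + 2 + 1 + 3 + 5/2 = 9.

9


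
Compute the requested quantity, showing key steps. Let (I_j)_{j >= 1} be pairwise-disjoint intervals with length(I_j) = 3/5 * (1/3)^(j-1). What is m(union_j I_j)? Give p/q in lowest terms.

By countable additivity of the Lebesgue measure on pairwise disjoint measurable sets,
  m(union_{j >= 1} I_j) = sum_{j >= 1} m(I_j) = sum_{j >= 1} a * r^(j-1),
  with a = 3/5 and r = 1/3.
Since 0 < r = 1/3 < 1, the geometric series converges:
  sum_{j >= 1} a * r^(j-1) = a / (1 - r).
  = 3/5 / (1 - 1/3)
  = 3/5 / (2/3)
  = 9/10.

9/10


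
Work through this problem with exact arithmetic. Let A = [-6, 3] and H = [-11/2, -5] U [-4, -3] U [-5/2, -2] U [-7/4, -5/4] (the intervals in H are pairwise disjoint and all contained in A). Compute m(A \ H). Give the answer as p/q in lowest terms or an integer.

The ambient interval has length m(A) = 3 - (-6) = 9.
Since the holes are disjoint and sit inside A, by finite additivity
  m(H) = sum_i (b_i - a_i), and m(A \ H) = m(A) - m(H).
Computing the hole measures:
  m(H_1) = -5 - (-11/2) = 1/2.
  m(H_2) = -3 - (-4) = 1.
  m(H_3) = -2 - (-5/2) = 1/2.
  m(H_4) = -5/4 - (-7/4) = 1/2.
Summed: m(H) = 1/2 + 1 + 1/2 + 1/2 = 5/2.
So m(A \ H) = 9 - 5/2 = 13/2.

13/2


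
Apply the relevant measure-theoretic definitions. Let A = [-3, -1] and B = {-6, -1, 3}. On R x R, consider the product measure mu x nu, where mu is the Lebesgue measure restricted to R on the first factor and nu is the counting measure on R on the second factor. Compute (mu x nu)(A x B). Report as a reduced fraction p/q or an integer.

For a measurable rectangle A x B, the product measure satisfies
  (mu x nu)(A x B) = mu(A) * nu(B).
  mu(A) = 2.
  nu(B) = 3.
  (mu x nu)(A x B) = 2 * 3 = 6.

6


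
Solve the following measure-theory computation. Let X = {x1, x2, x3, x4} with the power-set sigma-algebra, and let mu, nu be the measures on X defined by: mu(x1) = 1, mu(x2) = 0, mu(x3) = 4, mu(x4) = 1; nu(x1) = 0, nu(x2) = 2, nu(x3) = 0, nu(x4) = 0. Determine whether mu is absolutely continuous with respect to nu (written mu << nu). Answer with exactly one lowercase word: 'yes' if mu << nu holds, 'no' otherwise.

mu << nu means: every nu-null measurable set is also mu-null; equivalently, for every atom x, if nu({x}) = 0 then mu({x}) = 0.
Checking each atom:
  x1: nu = 0, mu = 1 > 0 -> violates mu << nu.
  x2: nu = 2 > 0 -> no constraint.
  x3: nu = 0, mu = 4 > 0 -> violates mu << nu.
  x4: nu = 0, mu = 1 > 0 -> violates mu << nu.
The atom(s) x1, x3, x4 violate the condition (nu = 0 but mu > 0). Therefore mu is NOT absolutely continuous w.r.t. nu.

no


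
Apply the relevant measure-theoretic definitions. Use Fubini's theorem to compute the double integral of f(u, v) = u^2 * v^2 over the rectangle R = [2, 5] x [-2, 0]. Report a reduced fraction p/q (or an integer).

f(u, v) is a tensor product of a function of u and a function of v, and both factors are bounded continuous (hence Lebesgue integrable) on the rectangle, so Fubini's theorem applies:
  integral_R f d(m x m) = (integral_a1^b1 u^2 du) * (integral_a2^b2 v^2 dv).
Inner integral in u: integral_{2}^{5} u^2 du = (5^3 - 2^3)/3
  = 39.
Inner integral in v: integral_{-2}^{0} v^2 dv = (0^3 - (-2)^3)/3
  = 8/3.
Product: (39) * (8/3) = 104.

104


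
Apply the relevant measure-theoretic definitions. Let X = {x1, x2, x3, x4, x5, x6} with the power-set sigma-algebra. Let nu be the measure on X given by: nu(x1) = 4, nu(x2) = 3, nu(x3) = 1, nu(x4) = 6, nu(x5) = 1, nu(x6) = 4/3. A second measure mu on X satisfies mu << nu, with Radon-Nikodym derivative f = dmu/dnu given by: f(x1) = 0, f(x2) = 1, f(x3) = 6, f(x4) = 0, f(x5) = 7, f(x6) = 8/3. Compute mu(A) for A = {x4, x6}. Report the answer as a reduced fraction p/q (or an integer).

By the defining property of the Radon-Nikodym derivative, for every measurable set A,
  mu(A) = integral_A f dnu.
Since nu is a discrete measure concentrated on the atoms of X, the integral over A reduces to the sum
  mu(A) = sum_{x in A} f(x) * nu({x}).
Computing each term:
  x4: f(x4) * nu(x4) = 0 * 6 = 0.
  x6: f(x6) * nu(x6) = 8/3 * 4/3 = 32/9.
Summing: mu(A) = 0 + 32/9 = 32/9.

32/9


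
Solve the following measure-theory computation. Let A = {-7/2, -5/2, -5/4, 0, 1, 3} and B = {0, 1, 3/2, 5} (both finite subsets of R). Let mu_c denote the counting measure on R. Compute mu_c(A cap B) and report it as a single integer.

Counting measure on a finite set equals cardinality. mu_c(A cap B) = |A cap B| (elements appearing in both).
Enumerating the elements of A that also lie in B gives 2 element(s).
So mu_c(A cap B) = 2.

2


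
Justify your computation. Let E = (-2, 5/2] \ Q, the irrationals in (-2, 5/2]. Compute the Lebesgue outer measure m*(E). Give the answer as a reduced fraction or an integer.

The interval I = (-2, 5/2] has m(I) = 5/2 - (-2) = 9/2 (endpoints are measure-zero, so open/closed/half-open agree). Write I = (I cap Q) u (I \ Q). The rationals in I are countable, so m*(I cap Q) = 0 (cover each rational by intervals whose total length is arbitrarily small). By countable subadditivity m*(I) <= m*(I cap Q) + m*(I \ Q), hence m*(I \ Q) >= m(I) = 9/2. The reverse inequality m*(I \ Q) <= m*(I) = 9/2 is trivial since (I \ Q) is a subset of I. Therefore m*(I \ Q) = 9/2.

9/2


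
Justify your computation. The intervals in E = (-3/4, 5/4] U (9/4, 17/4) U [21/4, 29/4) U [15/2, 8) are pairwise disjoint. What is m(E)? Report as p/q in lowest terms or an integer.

For pairwise disjoint intervals, m(union_i I_i) = sum_i m(I_i),
and m is invariant under swapping open/closed endpoints (single points have measure 0).
So m(E) = sum_i (b_i - a_i).
  I_1 has length 5/4 - (-3/4) = 2.
  I_2 has length 17/4 - 9/4 = 2.
  I_3 has length 29/4 - 21/4 = 2.
  I_4 has length 8 - 15/2 = 1/2.
Summing:
  m(E) = 2 + 2 + 2 + 1/2 = 13/2.

13/2


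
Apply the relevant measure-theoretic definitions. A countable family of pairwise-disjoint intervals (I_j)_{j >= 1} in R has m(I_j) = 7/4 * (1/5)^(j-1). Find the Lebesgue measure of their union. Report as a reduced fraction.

By countable additivity of the Lebesgue measure on pairwise disjoint measurable sets,
  m(union_{j >= 1} I_j) = sum_{j >= 1} m(I_j) = sum_{j >= 1} a * r^(j-1),
  with a = 7/4 and r = 1/5.
Since 0 < r = 1/5 < 1, the geometric series converges:
  sum_{j >= 1} a * r^(j-1) = a / (1 - r).
  = 7/4 / (1 - 1/5)
  = 7/4 / (4/5)
  = 35/16.

35/16


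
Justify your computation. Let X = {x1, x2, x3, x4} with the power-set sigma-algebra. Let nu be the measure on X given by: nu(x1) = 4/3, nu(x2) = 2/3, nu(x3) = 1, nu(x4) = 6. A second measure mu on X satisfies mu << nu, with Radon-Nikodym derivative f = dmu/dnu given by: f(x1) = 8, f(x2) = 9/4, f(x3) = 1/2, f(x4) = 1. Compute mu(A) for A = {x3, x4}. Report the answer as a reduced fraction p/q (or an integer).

By the defining property of the Radon-Nikodym derivative, for every measurable set A,
  mu(A) = integral_A f dnu.
Since nu is a discrete measure concentrated on the atoms of X, the integral over A reduces to the sum
  mu(A) = sum_{x in A} f(x) * nu({x}).
Computing each term:
  x3: f(x3) * nu(x3) = 1/2 * 1 = 1/2.
  x4: f(x4) * nu(x4) = 1 * 6 = 6.
Summing: mu(A) = 1/2 + 6 = 13/2.

13/2


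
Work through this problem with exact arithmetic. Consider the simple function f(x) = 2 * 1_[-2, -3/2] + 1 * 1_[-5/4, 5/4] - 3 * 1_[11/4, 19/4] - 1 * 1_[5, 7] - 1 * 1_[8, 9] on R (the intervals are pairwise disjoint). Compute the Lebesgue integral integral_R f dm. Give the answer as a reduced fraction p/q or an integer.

For a simple function f = sum_i c_i * 1_{A_i} with disjoint A_i,
  integral f dm = sum_i c_i * m(A_i).
Lengths of the A_i:
  m(A_1) = -3/2 - (-2) = 1/2.
  m(A_2) = 5/4 - (-5/4) = 5/2.
  m(A_3) = 19/4 - 11/4 = 2.
  m(A_4) = 7 - 5 = 2.
  m(A_5) = 9 - 8 = 1.
Contributions c_i * m(A_i):
  (2) * (1/2) = 1.
  (1) * (5/2) = 5/2.
  (-3) * (2) = -6.
  (-1) * (2) = -2.
  (-1) * (1) = -1.
Total: 1 + 5/2 - 6 - 2 - 1 = -11/2.

-11/2


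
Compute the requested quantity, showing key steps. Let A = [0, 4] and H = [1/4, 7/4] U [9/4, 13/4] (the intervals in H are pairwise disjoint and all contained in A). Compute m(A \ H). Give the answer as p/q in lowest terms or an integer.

The ambient interval has length m(A) = 4 - 0 = 4.
Since the holes are disjoint and sit inside A, by finite additivity
  m(H) = sum_i (b_i - a_i), and m(A \ H) = m(A) - m(H).
Computing the hole measures:
  m(H_1) = 7/4 - 1/4 = 3/2.
  m(H_2) = 13/4 - 9/4 = 1.
Summed: m(H) = 3/2 + 1 = 5/2.
So m(A \ H) = 4 - 5/2 = 3/2.

3/2


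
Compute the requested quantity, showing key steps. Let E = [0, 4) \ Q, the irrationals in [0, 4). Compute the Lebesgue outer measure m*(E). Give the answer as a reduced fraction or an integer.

The interval I = [0, 4) has m(I) = 4 - 0 = 4 (endpoints are measure-zero, so open/closed/half-open agree). Write I = (I cap Q) u (I \ Q). The rationals in I are countable, so m*(I cap Q) = 0 (cover each rational by intervals whose total length is arbitrarily small). By countable subadditivity m*(I) <= m*(I cap Q) + m*(I \ Q), hence m*(I \ Q) >= m(I) = 4. The reverse inequality m*(I \ Q) <= m*(I) = 4 is trivial since (I \ Q) is a subset of I. Therefore m*(I \ Q) = 4.

4


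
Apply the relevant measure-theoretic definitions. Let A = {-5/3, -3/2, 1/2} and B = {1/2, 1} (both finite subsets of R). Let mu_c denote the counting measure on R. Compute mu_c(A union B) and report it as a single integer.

Counting measure on a finite set equals cardinality. By inclusion-exclusion, |A union B| = |A| + |B| - |A cap B|.
|A| = 3, |B| = 2, |A cap B| = 1.
So mu_c(A union B) = 3 + 2 - 1 = 4.

4


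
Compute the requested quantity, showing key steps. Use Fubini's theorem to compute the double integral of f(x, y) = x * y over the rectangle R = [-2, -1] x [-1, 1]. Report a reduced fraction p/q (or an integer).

f(x, y) is a tensor product of a function of x and a function of y, and both factors are bounded continuous (hence Lebesgue integrable) on the rectangle, so Fubini's theorem applies:
  integral_R f d(m x m) = (integral_a1^b1 x dx) * (integral_a2^b2 y dy).
Inner integral in x: integral_{-2}^{-1} x dx = ((-1)^2 - (-2)^2)/2
  = -3/2.
Inner integral in y: integral_{-1}^{1} y dy = (1^2 - (-1)^2)/2
  = 0.
Product: (-3/2) * (0) = 0.

0


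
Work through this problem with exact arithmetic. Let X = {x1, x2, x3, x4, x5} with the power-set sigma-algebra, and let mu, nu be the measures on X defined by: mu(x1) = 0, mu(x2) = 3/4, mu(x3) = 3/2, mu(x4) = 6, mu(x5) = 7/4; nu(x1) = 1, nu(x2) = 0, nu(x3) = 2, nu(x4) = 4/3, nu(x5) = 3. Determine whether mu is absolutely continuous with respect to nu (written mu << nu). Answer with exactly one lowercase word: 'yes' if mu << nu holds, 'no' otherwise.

mu << nu means: every nu-null measurable set is also mu-null; equivalently, for every atom x, if nu({x}) = 0 then mu({x}) = 0.
Checking each atom:
  x1: nu = 1 > 0 -> no constraint.
  x2: nu = 0, mu = 3/4 > 0 -> violates mu << nu.
  x3: nu = 2 > 0 -> no constraint.
  x4: nu = 4/3 > 0 -> no constraint.
  x5: nu = 3 > 0 -> no constraint.
The atom(s) x2 violate the condition (nu = 0 but mu > 0). Therefore mu is NOT absolutely continuous w.r.t. nu.

no


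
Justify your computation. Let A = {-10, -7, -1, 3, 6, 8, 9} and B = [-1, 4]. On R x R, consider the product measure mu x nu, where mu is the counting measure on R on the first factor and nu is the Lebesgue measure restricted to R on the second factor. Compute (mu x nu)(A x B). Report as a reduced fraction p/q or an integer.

For a measurable rectangle A x B, the product measure satisfies
  (mu x nu)(A x B) = mu(A) * nu(B).
  mu(A) = 7.
  nu(B) = 5.
  (mu x nu)(A x B) = 7 * 5 = 35.

35


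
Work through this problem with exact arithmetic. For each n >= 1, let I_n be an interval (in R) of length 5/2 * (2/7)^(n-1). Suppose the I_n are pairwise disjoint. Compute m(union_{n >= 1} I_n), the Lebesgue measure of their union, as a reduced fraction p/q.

By countable additivity of the Lebesgue measure on pairwise disjoint measurable sets,
  m(union_{n >= 1} I_n) = sum_{n >= 1} m(I_n) = sum_{n >= 1} a * r^(n-1),
  with a = 5/2 and r = 2/7.
Since 0 < r = 2/7 < 1, the geometric series converges:
  sum_{n >= 1} a * r^(n-1) = a / (1 - r).
  = 5/2 / (1 - 2/7)
  = 5/2 / (5/7)
  = 7/2.

7/2


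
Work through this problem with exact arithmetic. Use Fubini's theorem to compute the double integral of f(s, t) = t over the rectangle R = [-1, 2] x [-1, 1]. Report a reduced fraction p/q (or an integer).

f(s, t) is a tensor product of a function of s and a function of t, and both factors are bounded continuous (hence Lebesgue integrable) on the rectangle, so Fubini's theorem applies:
  integral_R f d(m x m) = (integral_a1^b1 1 ds) * (integral_a2^b2 t dt).
Inner integral in s: integral_{-1}^{2} 1 ds = (2^1 - (-1)^1)/1
  = 3.
Inner integral in t: integral_{-1}^{1} t dt = (1^2 - (-1)^2)/2
  = 0.
Product: (3) * (0) = 0.

0


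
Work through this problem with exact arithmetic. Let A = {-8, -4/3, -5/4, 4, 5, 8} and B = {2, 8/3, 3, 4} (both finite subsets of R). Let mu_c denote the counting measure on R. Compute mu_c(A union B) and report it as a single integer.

Counting measure on a finite set equals cardinality. By inclusion-exclusion, |A union B| = |A| + |B| - |A cap B|.
|A| = 6, |B| = 4, |A cap B| = 1.
So mu_c(A union B) = 6 + 4 - 1 = 9.

9


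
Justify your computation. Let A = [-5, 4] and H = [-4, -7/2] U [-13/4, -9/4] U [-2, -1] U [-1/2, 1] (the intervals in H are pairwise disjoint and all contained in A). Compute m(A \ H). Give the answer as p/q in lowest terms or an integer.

The ambient interval has length m(A) = 4 - (-5) = 9.
Since the holes are disjoint and sit inside A, by finite additivity
  m(H) = sum_i (b_i - a_i), and m(A \ H) = m(A) - m(H).
Computing the hole measures:
  m(H_1) = -7/2 - (-4) = 1/2.
  m(H_2) = -9/4 - (-13/4) = 1.
  m(H_3) = -1 - (-2) = 1.
  m(H_4) = 1 - (-1/2) = 3/2.
Summed: m(H) = 1/2 + 1 + 1 + 3/2 = 4.
So m(A \ H) = 9 - 4 = 5.

5


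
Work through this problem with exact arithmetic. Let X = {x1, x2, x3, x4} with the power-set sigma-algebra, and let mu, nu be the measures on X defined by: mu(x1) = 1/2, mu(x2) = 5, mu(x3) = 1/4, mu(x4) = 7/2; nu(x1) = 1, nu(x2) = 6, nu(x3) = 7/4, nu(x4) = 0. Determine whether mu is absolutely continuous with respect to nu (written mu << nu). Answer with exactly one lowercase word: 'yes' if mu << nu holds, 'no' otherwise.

mu << nu means: every nu-null measurable set is also mu-null; equivalently, for every atom x, if nu({x}) = 0 then mu({x}) = 0.
Checking each atom:
  x1: nu = 1 > 0 -> no constraint.
  x2: nu = 6 > 0 -> no constraint.
  x3: nu = 7/4 > 0 -> no constraint.
  x4: nu = 0, mu = 7/2 > 0 -> violates mu << nu.
The atom(s) x4 violate the condition (nu = 0 but mu > 0). Therefore mu is NOT absolutely continuous w.r.t. nu.

no


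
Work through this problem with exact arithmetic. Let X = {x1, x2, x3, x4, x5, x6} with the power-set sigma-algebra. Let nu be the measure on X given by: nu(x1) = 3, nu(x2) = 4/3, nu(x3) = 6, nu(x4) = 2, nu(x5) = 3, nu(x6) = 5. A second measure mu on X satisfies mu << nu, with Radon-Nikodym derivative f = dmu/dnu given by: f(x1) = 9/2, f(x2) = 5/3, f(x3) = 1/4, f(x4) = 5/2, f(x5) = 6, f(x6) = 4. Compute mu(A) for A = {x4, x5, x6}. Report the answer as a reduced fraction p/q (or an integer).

By the defining property of the Radon-Nikodym derivative, for every measurable set A,
  mu(A) = integral_A f dnu.
Since nu is a discrete measure concentrated on the atoms of X, the integral over A reduces to the sum
  mu(A) = sum_{x in A} f(x) * nu({x}).
Computing each term:
  x4: f(x4) * nu(x4) = 5/2 * 2 = 5.
  x5: f(x5) * nu(x5) = 6 * 3 = 18.
  x6: f(x6) * nu(x6) = 4 * 5 = 20.
Summing: mu(A) = 5 + 18 + 20 = 43.

43


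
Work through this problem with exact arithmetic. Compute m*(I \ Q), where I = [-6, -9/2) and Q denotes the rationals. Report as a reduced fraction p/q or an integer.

The interval I = [-6, -9/2) has m(I) = -9/2 - (-6) = 3/2 (endpoints are measure-zero, so open/closed/half-open agree). Write I = (I cap Q) u (I \ Q). The rationals in I are countable, so m*(I cap Q) = 0 (cover each rational by intervals whose total length is arbitrarily small). By countable subadditivity m*(I) <= m*(I cap Q) + m*(I \ Q), hence m*(I \ Q) >= m(I) = 3/2. The reverse inequality m*(I \ Q) <= m*(I) = 3/2 is trivial since (I \ Q) is a subset of I. Therefore m*(I \ Q) = 3/2.

3/2


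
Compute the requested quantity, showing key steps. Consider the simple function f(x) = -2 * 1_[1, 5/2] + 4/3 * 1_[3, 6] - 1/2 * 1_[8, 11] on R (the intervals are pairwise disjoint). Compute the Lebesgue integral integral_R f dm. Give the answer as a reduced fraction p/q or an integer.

For a simple function f = sum_i c_i * 1_{A_i} with disjoint A_i,
  integral f dm = sum_i c_i * m(A_i).
Lengths of the A_i:
  m(A_1) = 5/2 - 1 = 3/2.
  m(A_2) = 6 - 3 = 3.
  m(A_3) = 11 - 8 = 3.
Contributions c_i * m(A_i):
  (-2) * (3/2) = -3.
  (4/3) * (3) = 4.
  (-1/2) * (3) = -3/2.
Total: -3 + 4 - 3/2 = -1/2.

-1/2


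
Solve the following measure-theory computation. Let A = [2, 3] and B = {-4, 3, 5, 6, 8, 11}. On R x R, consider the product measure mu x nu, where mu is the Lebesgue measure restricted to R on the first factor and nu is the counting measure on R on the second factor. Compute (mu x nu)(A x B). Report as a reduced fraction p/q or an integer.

For a measurable rectangle A x B, the product measure satisfies
  (mu x nu)(A x B) = mu(A) * nu(B).
  mu(A) = 1.
  nu(B) = 6.
  (mu x nu)(A x B) = 1 * 6 = 6.

6


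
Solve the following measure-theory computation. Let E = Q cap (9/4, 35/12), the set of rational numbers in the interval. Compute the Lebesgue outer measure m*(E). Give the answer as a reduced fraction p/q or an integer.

E = Q cap (9/4, 35/12) is a subset of Q, which is countable. Enumerate Q = {q_1, q_2, ...}; for any eps > 0, cover q_k by the open interval (q_k - eps/2^(k+1), q_k + eps/2^(k+1)), of length eps/2^k. The total cover length is sum_{k>=1} eps/2^k = eps. Hence m*(E) <= m*(Q) <= eps for every eps > 0, and since outer measure is non-negative, m*(E) = 0.

0


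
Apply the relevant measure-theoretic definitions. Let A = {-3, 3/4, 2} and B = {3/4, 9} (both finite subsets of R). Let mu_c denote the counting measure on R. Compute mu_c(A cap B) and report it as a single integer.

Counting measure on a finite set equals cardinality. mu_c(A cap B) = |A cap B| (elements appearing in both).
Enumerating the elements of A that also lie in B gives 1 element(s).
So mu_c(A cap B) = 1.

1


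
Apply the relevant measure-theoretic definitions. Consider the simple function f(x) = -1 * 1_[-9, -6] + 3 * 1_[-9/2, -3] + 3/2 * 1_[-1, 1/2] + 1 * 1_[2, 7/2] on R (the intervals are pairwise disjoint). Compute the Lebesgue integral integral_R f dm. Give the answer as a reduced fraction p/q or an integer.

For a simple function f = sum_i c_i * 1_{A_i} with disjoint A_i,
  integral f dm = sum_i c_i * m(A_i).
Lengths of the A_i:
  m(A_1) = -6 - (-9) = 3.
  m(A_2) = -3 - (-9/2) = 3/2.
  m(A_3) = 1/2 - (-1) = 3/2.
  m(A_4) = 7/2 - 2 = 3/2.
Contributions c_i * m(A_i):
  (-1) * (3) = -3.
  (3) * (3/2) = 9/2.
  (3/2) * (3/2) = 9/4.
  (1) * (3/2) = 3/2.
Total: -3 + 9/2 + 9/4 + 3/2 = 21/4.

21/4


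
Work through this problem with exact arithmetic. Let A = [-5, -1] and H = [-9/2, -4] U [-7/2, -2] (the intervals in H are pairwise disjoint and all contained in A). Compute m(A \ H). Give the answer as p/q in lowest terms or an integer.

The ambient interval has length m(A) = -1 - (-5) = 4.
Since the holes are disjoint and sit inside A, by finite additivity
  m(H) = sum_i (b_i - a_i), and m(A \ H) = m(A) - m(H).
Computing the hole measures:
  m(H_1) = -4 - (-9/2) = 1/2.
  m(H_2) = -2 - (-7/2) = 3/2.
Summed: m(H) = 1/2 + 3/2 = 2.
So m(A \ H) = 4 - 2 = 2.

2


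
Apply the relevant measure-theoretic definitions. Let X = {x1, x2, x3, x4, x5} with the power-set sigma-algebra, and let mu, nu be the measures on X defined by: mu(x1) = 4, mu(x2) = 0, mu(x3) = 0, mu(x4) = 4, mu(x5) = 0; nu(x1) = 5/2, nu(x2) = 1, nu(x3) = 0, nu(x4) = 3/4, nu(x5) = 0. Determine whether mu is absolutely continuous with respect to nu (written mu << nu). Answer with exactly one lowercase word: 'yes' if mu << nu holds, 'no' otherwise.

mu << nu means: every nu-null measurable set is also mu-null; equivalently, for every atom x, if nu({x}) = 0 then mu({x}) = 0.
Checking each atom:
  x1: nu = 5/2 > 0 -> no constraint.
  x2: nu = 1 > 0 -> no constraint.
  x3: nu = 0, mu = 0 -> consistent with mu << nu.
  x4: nu = 3/4 > 0 -> no constraint.
  x5: nu = 0, mu = 0 -> consistent with mu << nu.
No atom violates the condition. Therefore mu << nu.

yes


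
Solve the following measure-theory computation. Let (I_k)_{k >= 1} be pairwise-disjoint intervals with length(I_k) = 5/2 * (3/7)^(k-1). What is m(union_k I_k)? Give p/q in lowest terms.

By countable additivity of the Lebesgue measure on pairwise disjoint measurable sets,
  m(union_{k >= 1} I_k) = sum_{k >= 1} m(I_k) = sum_{k >= 1} a * r^(k-1),
  with a = 5/2 and r = 3/7.
Since 0 < r = 3/7 < 1, the geometric series converges:
  sum_{k >= 1} a * r^(k-1) = a / (1 - r).
  = 5/2 / (1 - 3/7)
  = 5/2 / (4/7)
  = 35/8.

35/8


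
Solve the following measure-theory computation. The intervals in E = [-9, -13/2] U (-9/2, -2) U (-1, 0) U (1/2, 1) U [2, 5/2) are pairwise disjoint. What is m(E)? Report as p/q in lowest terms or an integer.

For pairwise disjoint intervals, m(union_i I_i) = sum_i m(I_i),
and m is invariant under swapping open/closed endpoints (single points have measure 0).
So m(E) = sum_i (b_i - a_i).
  I_1 has length -13/2 - (-9) = 5/2.
  I_2 has length -2 - (-9/2) = 5/2.
  I_3 has length 0 - (-1) = 1.
  I_4 has length 1 - 1/2 = 1/2.
  I_5 has length 5/2 - 2 = 1/2.
Summing:
  m(E) = 5/2 + 5/2 + 1 + 1/2 + 1/2 = 7.

7


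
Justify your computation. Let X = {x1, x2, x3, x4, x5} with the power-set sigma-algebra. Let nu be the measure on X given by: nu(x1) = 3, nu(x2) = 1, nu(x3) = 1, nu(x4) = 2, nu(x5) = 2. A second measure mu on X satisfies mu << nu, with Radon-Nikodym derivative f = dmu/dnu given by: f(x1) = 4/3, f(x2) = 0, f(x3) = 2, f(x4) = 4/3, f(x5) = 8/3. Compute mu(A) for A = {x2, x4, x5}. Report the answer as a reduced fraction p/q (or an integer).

By the defining property of the Radon-Nikodym derivative, for every measurable set A,
  mu(A) = integral_A f dnu.
Since nu is a discrete measure concentrated on the atoms of X, the integral over A reduces to the sum
  mu(A) = sum_{x in A} f(x) * nu({x}).
Computing each term:
  x2: f(x2) * nu(x2) = 0 * 1 = 0.
  x4: f(x4) * nu(x4) = 4/3 * 2 = 8/3.
  x5: f(x5) * nu(x5) = 8/3 * 2 = 16/3.
Summing: mu(A) = 0 + 8/3 + 16/3 = 8.

8


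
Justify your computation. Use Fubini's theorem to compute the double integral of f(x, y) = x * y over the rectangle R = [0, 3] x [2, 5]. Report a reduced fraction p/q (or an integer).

f(x, y) is a tensor product of a function of x and a function of y, and both factors are bounded continuous (hence Lebesgue integrable) on the rectangle, so Fubini's theorem applies:
  integral_R f d(m x m) = (integral_a1^b1 x dx) * (integral_a2^b2 y dy).
Inner integral in x: integral_{0}^{3} x dx = (3^2 - 0^2)/2
  = 9/2.
Inner integral in y: integral_{2}^{5} y dy = (5^2 - 2^2)/2
  = 21/2.
Product: (9/2) * (21/2) = 189/4.

189/4


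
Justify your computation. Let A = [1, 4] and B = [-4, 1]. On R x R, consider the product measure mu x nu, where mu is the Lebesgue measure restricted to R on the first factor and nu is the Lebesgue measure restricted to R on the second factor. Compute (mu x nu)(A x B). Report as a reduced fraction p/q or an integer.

For a measurable rectangle A x B, the product measure satisfies
  (mu x nu)(A x B) = mu(A) * nu(B).
  mu(A) = 3.
  nu(B) = 5.
  (mu x nu)(A x B) = 3 * 5 = 15.

15


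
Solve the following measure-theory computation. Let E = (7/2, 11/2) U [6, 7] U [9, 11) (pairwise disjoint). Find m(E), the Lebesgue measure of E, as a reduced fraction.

For pairwise disjoint intervals, m(union_i I_i) = sum_i m(I_i),
and m is invariant under swapping open/closed endpoints (single points have measure 0).
So m(E) = sum_i (b_i - a_i).
  I_1 has length 11/2 - 7/2 = 2.
  I_2 has length 7 - 6 = 1.
  I_3 has length 11 - 9 = 2.
Summing:
  m(E) = 2 + 1 + 2 = 5.

5


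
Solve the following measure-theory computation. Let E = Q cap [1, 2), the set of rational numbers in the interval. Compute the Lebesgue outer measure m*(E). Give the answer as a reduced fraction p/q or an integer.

E = Q cap [1, 2) is a subset of Q, which is countable. Enumerate Q = {q_1, q_2, ...}; for any eps > 0, cover q_k by the open interval (q_k - eps/2^(k+1), q_k + eps/2^(k+1)), of length eps/2^k. The total cover length is sum_{k>=1} eps/2^k = eps. Hence m*(E) <= m*(Q) <= eps for every eps > 0, and since outer measure is non-negative, m*(E) = 0.

0


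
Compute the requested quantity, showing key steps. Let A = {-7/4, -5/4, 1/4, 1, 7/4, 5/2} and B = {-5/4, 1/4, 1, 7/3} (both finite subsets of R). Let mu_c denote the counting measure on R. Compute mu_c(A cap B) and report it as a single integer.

Counting measure on a finite set equals cardinality. mu_c(A cap B) = |A cap B| (elements appearing in both).
Enumerating the elements of A that also lie in B gives 3 element(s).
So mu_c(A cap B) = 3.

3


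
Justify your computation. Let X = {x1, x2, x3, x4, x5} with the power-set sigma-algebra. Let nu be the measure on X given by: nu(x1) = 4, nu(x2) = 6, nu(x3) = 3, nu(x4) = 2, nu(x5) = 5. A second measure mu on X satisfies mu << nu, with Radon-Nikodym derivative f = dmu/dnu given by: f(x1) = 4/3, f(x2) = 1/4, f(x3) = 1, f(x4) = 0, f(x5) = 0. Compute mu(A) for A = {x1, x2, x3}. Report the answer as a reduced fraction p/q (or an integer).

By the defining property of the Radon-Nikodym derivative, for every measurable set A,
  mu(A) = integral_A f dnu.
Since nu is a discrete measure concentrated on the atoms of X, the integral over A reduces to the sum
  mu(A) = sum_{x in A} f(x) * nu({x}).
Computing each term:
  x1: f(x1) * nu(x1) = 4/3 * 4 = 16/3.
  x2: f(x2) * nu(x2) = 1/4 * 6 = 3/2.
  x3: f(x3) * nu(x3) = 1 * 3 = 3.
Summing: mu(A) = 16/3 + 3/2 + 3 = 59/6.

59/6


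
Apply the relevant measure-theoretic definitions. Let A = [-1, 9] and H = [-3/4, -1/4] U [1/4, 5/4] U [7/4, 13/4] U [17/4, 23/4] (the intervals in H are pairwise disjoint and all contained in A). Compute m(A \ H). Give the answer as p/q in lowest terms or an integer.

The ambient interval has length m(A) = 9 - (-1) = 10.
Since the holes are disjoint and sit inside A, by finite additivity
  m(H) = sum_i (b_i - a_i), and m(A \ H) = m(A) - m(H).
Computing the hole measures:
  m(H_1) = -1/4 - (-3/4) = 1/2.
  m(H_2) = 5/4 - 1/4 = 1.
  m(H_3) = 13/4 - 7/4 = 3/2.
  m(H_4) = 23/4 - 17/4 = 3/2.
Summed: m(H) = 1/2 + 1 + 3/2 + 3/2 = 9/2.
So m(A \ H) = 10 - 9/2 = 11/2.

11/2


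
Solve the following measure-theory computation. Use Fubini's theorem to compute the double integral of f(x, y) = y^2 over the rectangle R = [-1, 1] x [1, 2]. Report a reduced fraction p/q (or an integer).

f(x, y) is a tensor product of a function of x and a function of y, and both factors are bounded continuous (hence Lebesgue integrable) on the rectangle, so Fubini's theorem applies:
  integral_R f d(m x m) = (integral_a1^b1 1 dx) * (integral_a2^b2 y^2 dy).
Inner integral in x: integral_{-1}^{1} 1 dx = (1^1 - (-1)^1)/1
  = 2.
Inner integral in y: integral_{1}^{2} y^2 dy = (2^3 - 1^3)/3
  = 7/3.
Product: (2) * (7/3) = 14/3.

14/3


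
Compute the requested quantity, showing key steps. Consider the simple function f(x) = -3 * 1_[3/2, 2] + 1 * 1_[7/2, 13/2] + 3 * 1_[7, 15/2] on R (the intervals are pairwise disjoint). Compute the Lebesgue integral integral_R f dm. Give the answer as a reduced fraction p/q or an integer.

For a simple function f = sum_i c_i * 1_{A_i} with disjoint A_i,
  integral f dm = sum_i c_i * m(A_i).
Lengths of the A_i:
  m(A_1) = 2 - 3/2 = 1/2.
  m(A_2) = 13/2 - 7/2 = 3.
  m(A_3) = 15/2 - 7 = 1/2.
Contributions c_i * m(A_i):
  (-3) * (1/2) = -3/2.
  (1) * (3) = 3.
  (3) * (1/2) = 3/2.
Total: -3/2 + 3 + 3/2 = 3.

3


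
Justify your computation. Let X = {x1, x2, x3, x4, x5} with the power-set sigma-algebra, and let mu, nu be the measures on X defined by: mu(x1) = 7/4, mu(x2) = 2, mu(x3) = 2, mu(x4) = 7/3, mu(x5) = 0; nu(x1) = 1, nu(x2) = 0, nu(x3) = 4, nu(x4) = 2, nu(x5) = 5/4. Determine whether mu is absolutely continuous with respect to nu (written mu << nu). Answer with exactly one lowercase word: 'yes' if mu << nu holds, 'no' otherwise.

mu << nu means: every nu-null measurable set is also mu-null; equivalently, for every atom x, if nu({x}) = 0 then mu({x}) = 0.
Checking each atom:
  x1: nu = 1 > 0 -> no constraint.
  x2: nu = 0, mu = 2 > 0 -> violates mu << nu.
  x3: nu = 4 > 0 -> no constraint.
  x4: nu = 2 > 0 -> no constraint.
  x5: nu = 5/4 > 0 -> no constraint.
The atom(s) x2 violate the condition (nu = 0 but mu > 0). Therefore mu is NOT absolutely continuous w.r.t. nu.

no


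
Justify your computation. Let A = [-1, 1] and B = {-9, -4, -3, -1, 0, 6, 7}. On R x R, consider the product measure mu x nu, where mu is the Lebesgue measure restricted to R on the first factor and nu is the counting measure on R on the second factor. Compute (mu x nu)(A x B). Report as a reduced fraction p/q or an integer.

For a measurable rectangle A x B, the product measure satisfies
  (mu x nu)(A x B) = mu(A) * nu(B).
  mu(A) = 2.
  nu(B) = 7.
  (mu x nu)(A x B) = 2 * 7 = 14.

14


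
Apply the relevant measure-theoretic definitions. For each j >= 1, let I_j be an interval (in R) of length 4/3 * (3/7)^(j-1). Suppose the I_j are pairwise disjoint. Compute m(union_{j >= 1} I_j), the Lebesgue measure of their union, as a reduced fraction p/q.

By countable additivity of the Lebesgue measure on pairwise disjoint measurable sets,
  m(union_{j >= 1} I_j) = sum_{j >= 1} m(I_j) = sum_{j >= 1} a * r^(j-1),
  with a = 4/3 and r = 3/7.
Since 0 < r = 3/7 < 1, the geometric series converges:
  sum_{j >= 1} a * r^(j-1) = a / (1 - r).
  = 4/3 / (1 - 3/7)
  = 4/3 / (4/7)
  = 7/3.

7/3


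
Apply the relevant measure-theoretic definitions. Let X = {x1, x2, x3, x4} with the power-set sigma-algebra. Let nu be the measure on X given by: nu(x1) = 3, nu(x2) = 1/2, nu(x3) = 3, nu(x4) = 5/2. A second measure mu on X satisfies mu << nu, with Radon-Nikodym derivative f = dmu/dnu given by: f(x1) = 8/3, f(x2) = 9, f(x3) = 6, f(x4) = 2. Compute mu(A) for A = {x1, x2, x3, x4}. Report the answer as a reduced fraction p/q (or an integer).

By the defining property of the Radon-Nikodym derivative, for every measurable set A,
  mu(A) = integral_A f dnu.
Since nu is a discrete measure concentrated on the atoms of X, the integral over A reduces to the sum
  mu(A) = sum_{x in A} f(x) * nu({x}).
Computing each term:
  x1: f(x1) * nu(x1) = 8/3 * 3 = 8.
  x2: f(x2) * nu(x2) = 9 * 1/2 = 9/2.
  x3: f(x3) * nu(x3) = 6 * 3 = 18.
  x4: f(x4) * nu(x4) = 2 * 5/2 = 5.
Summing: mu(A) = 8 + 9/2 + 18 + 5 = 71/2.

71/2


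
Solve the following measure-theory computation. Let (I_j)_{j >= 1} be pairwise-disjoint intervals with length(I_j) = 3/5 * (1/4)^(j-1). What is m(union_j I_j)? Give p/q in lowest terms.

By countable additivity of the Lebesgue measure on pairwise disjoint measurable sets,
  m(union_{j >= 1} I_j) = sum_{j >= 1} m(I_j) = sum_{j >= 1} a * r^(j-1),
  with a = 3/5 and r = 1/4.
Since 0 < r = 1/4 < 1, the geometric series converges:
  sum_{j >= 1} a * r^(j-1) = a / (1 - r).
  = 3/5 / (1 - 1/4)
  = 3/5 / (3/4)
  = 4/5.

4/5


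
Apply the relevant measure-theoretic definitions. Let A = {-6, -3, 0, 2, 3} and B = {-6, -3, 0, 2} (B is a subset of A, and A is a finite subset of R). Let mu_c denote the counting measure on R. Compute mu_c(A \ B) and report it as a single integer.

Counting measure assigns mu_c(E) = |E| (number of elements) when E is finite. For B subset A, A \ B is the set of elements of A not in B, so |A \ B| = |A| - |B|.
|A| = 5, |B| = 4, so mu_c(A \ B) = 5 - 4 = 1.

1


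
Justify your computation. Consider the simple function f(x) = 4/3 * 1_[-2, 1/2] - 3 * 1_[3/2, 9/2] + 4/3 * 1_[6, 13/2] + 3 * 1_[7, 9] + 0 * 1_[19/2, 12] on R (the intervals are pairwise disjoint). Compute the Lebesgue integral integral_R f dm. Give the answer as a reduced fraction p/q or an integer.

For a simple function f = sum_i c_i * 1_{A_i} with disjoint A_i,
  integral f dm = sum_i c_i * m(A_i).
Lengths of the A_i:
  m(A_1) = 1/2 - (-2) = 5/2.
  m(A_2) = 9/2 - 3/2 = 3.
  m(A_3) = 13/2 - 6 = 1/2.
  m(A_4) = 9 - 7 = 2.
  m(A_5) = 12 - 19/2 = 5/2.
Contributions c_i * m(A_i):
  (4/3) * (5/2) = 10/3.
  (-3) * (3) = -9.
  (4/3) * (1/2) = 2/3.
  (3) * (2) = 6.
  (0) * (5/2) = 0.
Total: 10/3 - 9 + 2/3 + 6 + 0 = 1.

1


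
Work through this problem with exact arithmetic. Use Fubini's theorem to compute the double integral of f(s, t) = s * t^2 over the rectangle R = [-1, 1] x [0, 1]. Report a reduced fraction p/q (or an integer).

f(s, t) is a tensor product of a function of s and a function of t, and both factors are bounded continuous (hence Lebesgue integrable) on the rectangle, so Fubini's theorem applies:
  integral_R f d(m x m) = (integral_a1^b1 s ds) * (integral_a2^b2 t^2 dt).
Inner integral in s: integral_{-1}^{1} s ds = (1^2 - (-1)^2)/2
  = 0.
Inner integral in t: integral_{0}^{1} t^2 dt = (1^3 - 0^3)/3
  = 1/3.
Product: (0) * (1/3) = 0.

0


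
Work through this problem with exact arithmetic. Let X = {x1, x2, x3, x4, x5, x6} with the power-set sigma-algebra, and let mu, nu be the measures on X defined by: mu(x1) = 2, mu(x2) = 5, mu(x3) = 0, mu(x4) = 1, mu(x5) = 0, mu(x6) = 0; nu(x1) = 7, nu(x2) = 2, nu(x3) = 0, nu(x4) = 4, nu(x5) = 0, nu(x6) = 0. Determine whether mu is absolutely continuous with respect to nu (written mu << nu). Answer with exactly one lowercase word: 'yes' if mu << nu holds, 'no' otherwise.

mu << nu means: every nu-null measurable set is also mu-null; equivalently, for every atom x, if nu({x}) = 0 then mu({x}) = 0.
Checking each atom:
  x1: nu = 7 > 0 -> no constraint.
  x2: nu = 2 > 0 -> no constraint.
  x3: nu = 0, mu = 0 -> consistent with mu << nu.
  x4: nu = 4 > 0 -> no constraint.
  x5: nu = 0, mu = 0 -> consistent with mu << nu.
  x6: nu = 0, mu = 0 -> consistent with mu << nu.
No atom violates the condition. Therefore mu << nu.

yes


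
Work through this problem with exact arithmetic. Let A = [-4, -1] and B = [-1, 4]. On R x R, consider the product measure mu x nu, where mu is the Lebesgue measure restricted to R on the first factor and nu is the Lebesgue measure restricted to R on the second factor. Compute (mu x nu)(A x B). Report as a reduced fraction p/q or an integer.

For a measurable rectangle A x B, the product measure satisfies
  (mu x nu)(A x B) = mu(A) * nu(B).
  mu(A) = 3.
  nu(B) = 5.
  (mu x nu)(A x B) = 3 * 5 = 15.

15


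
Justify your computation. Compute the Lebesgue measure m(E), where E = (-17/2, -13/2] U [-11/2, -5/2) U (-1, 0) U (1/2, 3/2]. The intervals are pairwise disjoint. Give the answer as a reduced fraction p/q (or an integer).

For pairwise disjoint intervals, m(union_i I_i) = sum_i m(I_i),
and m is invariant under swapping open/closed endpoints (single points have measure 0).
So m(E) = sum_i (b_i - a_i).
  I_1 has length -13/2 - (-17/2) = 2.
  I_2 has length -5/2 - (-11/2) = 3.
  I_3 has length 0 - (-1) = 1.
  I_4 has length 3/2 - 1/2 = 1.
Summing:
  m(E) = 2 + 3 + 1 + 1 = 7.

7


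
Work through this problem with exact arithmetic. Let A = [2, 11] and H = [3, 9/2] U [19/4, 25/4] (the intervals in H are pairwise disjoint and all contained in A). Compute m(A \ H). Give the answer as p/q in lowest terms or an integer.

The ambient interval has length m(A) = 11 - 2 = 9.
Since the holes are disjoint and sit inside A, by finite additivity
  m(H) = sum_i (b_i - a_i), and m(A \ H) = m(A) - m(H).
Computing the hole measures:
  m(H_1) = 9/2 - 3 = 3/2.
  m(H_2) = 25/4 - 19/4 = 3/2.
Summed: m(H) = 3/2 + 3/2 = 3.
So m(A \ H) = 9 - 3 = 6.

6


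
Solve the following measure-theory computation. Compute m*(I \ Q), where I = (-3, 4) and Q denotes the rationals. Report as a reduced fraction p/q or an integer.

The interval I = (-3, 4) has m(I) = 4 - (-3) = 7 (endpoints are measure-zero, so open/closed/half-open agree). Write I = (I cap Q) u (I \ Q). The rationals in I are countable, so m*(I cap Q) = 0 (cover each rational by intervals whose total length is arbitrarily small). By countable subadditivity m*(I) <= m*(I cap Q) + m*(I \ Q), hence m*(I \ Q) >= m(I) = 7. The reverse inequality m*(I \ Q) <= m*(I) = 7 is trivial since (I \ Q) is a subset of I. Therefore m*(I \ Q) = 7.

7
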